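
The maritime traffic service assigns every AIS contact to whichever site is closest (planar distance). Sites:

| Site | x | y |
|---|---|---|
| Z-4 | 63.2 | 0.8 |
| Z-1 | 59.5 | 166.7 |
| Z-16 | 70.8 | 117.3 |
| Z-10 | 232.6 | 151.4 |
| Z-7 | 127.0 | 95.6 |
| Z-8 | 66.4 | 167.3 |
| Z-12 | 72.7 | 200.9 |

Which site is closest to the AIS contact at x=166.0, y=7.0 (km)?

Squared distances to each site:
Z-4: 10606.280; Z-1: 36846.340; Z-16: 21229.130; Z-10: 25286.920; Z-7: 9370.960; Z-8: 35616.250; Z-12: 46302.100.
Minimum at Z-7.

Z-7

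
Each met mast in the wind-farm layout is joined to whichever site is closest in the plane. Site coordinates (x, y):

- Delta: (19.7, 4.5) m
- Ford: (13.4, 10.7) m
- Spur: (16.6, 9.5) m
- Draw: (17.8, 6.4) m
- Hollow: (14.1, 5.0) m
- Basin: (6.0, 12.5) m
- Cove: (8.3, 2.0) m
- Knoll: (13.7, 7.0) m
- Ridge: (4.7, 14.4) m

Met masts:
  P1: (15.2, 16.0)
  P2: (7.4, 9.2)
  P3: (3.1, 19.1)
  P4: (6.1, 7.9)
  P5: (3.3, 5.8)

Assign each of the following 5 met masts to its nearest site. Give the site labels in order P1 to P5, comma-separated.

Ford, Basin, Ridge, Basin, Cove

P1 → Ford (d²=31.33)
P2 → Basin (d²=12.85)
P3 → Ridge (d²=24.65)
P4 → Basin (d²=21.17)
P5 → Cove (d²=39.44)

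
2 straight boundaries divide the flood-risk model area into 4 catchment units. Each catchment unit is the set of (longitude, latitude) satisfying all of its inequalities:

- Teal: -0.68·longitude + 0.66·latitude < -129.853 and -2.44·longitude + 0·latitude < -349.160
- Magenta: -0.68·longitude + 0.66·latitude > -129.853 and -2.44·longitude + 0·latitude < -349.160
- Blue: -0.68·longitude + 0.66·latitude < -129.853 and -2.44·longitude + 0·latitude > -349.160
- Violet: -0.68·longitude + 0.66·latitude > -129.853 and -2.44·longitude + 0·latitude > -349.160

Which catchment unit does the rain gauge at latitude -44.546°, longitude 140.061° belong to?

-0.68·140.061 + 0.66·-44.546 = -124.642, which is > -129.853
-2.44·140.061 + 0·-44.546 = -341.749, which is > -349.160
This sign pattern matches Violet.

Violet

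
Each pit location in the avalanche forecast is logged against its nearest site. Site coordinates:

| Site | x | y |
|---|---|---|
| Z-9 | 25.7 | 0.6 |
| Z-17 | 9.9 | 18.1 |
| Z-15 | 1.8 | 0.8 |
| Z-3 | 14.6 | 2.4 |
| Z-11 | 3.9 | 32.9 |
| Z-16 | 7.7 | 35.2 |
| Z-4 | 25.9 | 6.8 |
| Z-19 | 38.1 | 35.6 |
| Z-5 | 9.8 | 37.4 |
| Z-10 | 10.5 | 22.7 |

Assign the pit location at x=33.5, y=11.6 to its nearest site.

Z-4

Squared distances to each site:
Z-9: 181.840; Z-17: 599.210; Z-15: 1121.530; Z-3: 441.850; Z-11: 1329.850; Z-16: 1222.600; Z-4: 80.800; Z-19: 597.160; Z-5: 1227.330; Z-10: 652.210.
Minimum at Z-4.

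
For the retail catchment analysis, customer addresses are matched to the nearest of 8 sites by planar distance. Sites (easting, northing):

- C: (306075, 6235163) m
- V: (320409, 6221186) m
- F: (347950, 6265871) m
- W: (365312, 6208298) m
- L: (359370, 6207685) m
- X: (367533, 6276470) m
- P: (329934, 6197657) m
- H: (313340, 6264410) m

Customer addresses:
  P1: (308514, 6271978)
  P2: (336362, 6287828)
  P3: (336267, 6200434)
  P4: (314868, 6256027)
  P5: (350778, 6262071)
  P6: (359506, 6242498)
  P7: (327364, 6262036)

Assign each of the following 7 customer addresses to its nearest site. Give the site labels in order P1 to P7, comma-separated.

P1 → H (d²=80564900.00)
P2 → F (d²=616391593.00)
P3 → P (d²=47818618.00)
P4 → H (d²=72609473.00)
P5 → F (d²=22437584.00)
P6 → F (d²=679838265.00)
P7 → H (d²=202308452.00)

H, F, P, H, F, F, H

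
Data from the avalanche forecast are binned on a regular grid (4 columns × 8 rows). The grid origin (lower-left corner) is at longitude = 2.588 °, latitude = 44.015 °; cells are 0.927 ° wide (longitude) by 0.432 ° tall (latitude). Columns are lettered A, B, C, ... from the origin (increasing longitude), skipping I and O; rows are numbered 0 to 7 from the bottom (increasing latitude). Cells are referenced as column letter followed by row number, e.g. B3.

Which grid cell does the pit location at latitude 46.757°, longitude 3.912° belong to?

Column index: ⌊(3.912 − 2.588) / 0.927⌋ = ⌊1.428⌋ = 1 → column B
Row offset from origin: ⌊(46.757 − 44.015) / 0.432⌋ = ⌊6.347⌋ = 6 → row 6

B6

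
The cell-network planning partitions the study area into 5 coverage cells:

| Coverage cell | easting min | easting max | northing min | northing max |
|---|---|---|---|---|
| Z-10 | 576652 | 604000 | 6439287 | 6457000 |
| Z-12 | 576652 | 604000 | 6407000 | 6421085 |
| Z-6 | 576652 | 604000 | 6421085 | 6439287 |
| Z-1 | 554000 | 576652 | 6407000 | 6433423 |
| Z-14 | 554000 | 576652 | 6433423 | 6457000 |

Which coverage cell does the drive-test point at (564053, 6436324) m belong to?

Z-14

The point has easting = 564053 and northing = 6436324.
Only Z-14 satisfies 554000 ≤ easting ≤ 576652 and 6433423 ≤ northing ≤ 6457000.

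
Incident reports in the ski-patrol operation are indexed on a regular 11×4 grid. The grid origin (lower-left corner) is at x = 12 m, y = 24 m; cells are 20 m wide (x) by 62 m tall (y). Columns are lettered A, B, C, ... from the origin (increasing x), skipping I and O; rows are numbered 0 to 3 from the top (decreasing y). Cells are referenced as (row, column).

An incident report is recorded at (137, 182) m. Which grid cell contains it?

Column index: ⌊(137 − 12) / 20⌋ = ⌊6.250⌋ = 6 → column G
Row offset from origin: ⌊(182 − 24) / 62⌋ = ⌊2.548⌋ = 2 → row 1 (counted from top)

(1, G)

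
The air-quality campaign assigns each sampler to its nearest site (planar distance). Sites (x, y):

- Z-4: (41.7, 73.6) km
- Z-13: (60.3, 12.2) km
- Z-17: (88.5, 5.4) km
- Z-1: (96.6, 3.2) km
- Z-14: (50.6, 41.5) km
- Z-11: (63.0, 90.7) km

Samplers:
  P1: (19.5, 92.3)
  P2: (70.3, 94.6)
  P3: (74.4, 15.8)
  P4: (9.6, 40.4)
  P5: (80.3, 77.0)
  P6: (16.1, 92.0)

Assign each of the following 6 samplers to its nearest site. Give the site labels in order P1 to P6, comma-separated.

Z-4, Z-11, Z-13, Z-14, Z-11, Z-4

P1 → Z-4 (d²=842.53)
P2 → Z-11 (d²=68.50)
P3 → Z-13 (d²=211.77)
P4 → Z-14 (d²=1682.21)
P5 → Z-11 (d²=486.98)
P6 → Z-4 (d²=993.92)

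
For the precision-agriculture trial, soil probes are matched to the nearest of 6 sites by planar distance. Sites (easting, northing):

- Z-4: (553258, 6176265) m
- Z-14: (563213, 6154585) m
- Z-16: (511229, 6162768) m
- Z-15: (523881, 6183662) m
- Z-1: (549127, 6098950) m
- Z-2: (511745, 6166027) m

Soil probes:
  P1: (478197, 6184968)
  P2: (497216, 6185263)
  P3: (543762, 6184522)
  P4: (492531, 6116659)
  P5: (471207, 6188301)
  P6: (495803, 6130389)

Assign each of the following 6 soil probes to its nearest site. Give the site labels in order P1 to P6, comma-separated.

Z-2, Z-2, Z-4, Z-16, Z-2, Z-16

P1 → Z-2 (d²=1484229785.00)
P2 → Z-2 (d²=581115537.00)
P3 → Z-4 (d²=158352065.00)
P4 → Z-16 (d²=2475655085.00)
P5 → Z-2 (d²=2139460520.00)
P6 → Z-16 (d²=1286361117.00)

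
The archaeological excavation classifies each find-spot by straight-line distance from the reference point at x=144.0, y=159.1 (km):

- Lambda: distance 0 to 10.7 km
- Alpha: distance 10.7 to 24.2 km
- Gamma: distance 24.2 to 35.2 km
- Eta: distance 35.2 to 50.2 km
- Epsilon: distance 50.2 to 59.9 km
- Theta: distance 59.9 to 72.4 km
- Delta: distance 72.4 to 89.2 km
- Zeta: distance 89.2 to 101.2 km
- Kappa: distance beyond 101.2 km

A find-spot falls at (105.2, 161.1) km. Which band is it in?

Distance = √((105.2−144.0)² + (161.1−159.1)²) = √(1505.440 + 4.000) = 38.852 km.
35.2 ≤ 38.852 < 50.2 → Eta.

Eta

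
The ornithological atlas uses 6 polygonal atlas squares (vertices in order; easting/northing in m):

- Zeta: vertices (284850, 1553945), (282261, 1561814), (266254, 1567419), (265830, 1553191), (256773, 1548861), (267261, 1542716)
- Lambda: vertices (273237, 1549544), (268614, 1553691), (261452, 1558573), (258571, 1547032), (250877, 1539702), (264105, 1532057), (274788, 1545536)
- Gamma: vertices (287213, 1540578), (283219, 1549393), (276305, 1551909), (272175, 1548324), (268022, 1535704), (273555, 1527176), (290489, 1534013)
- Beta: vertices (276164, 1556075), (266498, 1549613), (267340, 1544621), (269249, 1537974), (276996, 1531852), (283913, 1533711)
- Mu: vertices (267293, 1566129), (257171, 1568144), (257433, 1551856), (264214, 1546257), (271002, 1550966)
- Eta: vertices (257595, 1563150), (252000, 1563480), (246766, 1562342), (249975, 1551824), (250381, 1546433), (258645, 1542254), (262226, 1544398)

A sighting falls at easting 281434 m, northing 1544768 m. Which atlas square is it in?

Gamma

Cast a ray rightward from (281434, 1544768). For each polygon, the edges (by vertex number in listed order) whose endpoints lie on opposite sides of northing = 1544768, where each meets that height, and whether that is right or left of the point:
Zeta: 5–6 at easting≈263758.7 (left), 6–1 at easting≈270475.2 (left) → 0 crossings.
Lambda: 4–5 at easting≈256194.6 (left), 6–7 at easting≈274179.3 (left) → 0 crossings.
Gamma: 1–2 at easting≈285314.5 (right), 4–5 at easting≈271004.8 (left) → 1 crossing.
Beta: 2–3 at easting≈267315.2 (left), 6–1 at easting≈280081.8 (left) → 0 crossings.
Mu: no edge straddles that height → 0 crossings.
Eta: 5–6 at easting≈253673.5 (left), 7–1 at easting≈262134.6 (left) → 0 crossings.
Only Gamma has an odd count, so the point is inside Gamma.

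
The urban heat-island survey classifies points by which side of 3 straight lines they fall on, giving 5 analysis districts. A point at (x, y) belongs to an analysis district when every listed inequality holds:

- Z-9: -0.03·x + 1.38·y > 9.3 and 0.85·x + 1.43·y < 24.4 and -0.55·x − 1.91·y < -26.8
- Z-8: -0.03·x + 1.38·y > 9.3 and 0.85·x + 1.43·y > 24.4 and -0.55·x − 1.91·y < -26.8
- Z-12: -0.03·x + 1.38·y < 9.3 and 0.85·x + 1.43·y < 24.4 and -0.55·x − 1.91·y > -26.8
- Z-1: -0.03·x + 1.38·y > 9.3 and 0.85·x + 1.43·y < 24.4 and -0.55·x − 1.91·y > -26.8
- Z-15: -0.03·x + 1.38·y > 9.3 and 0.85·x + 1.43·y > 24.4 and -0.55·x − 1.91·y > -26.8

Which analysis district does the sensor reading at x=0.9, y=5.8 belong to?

Z-12

-0.03·0.9 + 1.38·5.8 = 7.977, which is < 9.3
0.85·0.9 + 1.43·5.8 = 9.059, which is < 24.4
-0.55·0.9 − 1.91·5.8 = -11.573, which is > -26.8
This sign pattern matches Z-12.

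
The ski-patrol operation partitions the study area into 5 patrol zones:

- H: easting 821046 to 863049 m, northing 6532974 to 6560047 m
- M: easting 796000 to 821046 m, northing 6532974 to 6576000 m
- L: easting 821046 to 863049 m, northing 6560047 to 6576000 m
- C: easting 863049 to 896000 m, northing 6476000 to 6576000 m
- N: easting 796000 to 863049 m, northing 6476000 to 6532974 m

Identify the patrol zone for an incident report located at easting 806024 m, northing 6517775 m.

The point has easting = 806024 and northing = 6517775.
Only N satisfies 796000 ≤ easting ≤ 863049 and 6476000 ≤ northing ≤ 6532974.

N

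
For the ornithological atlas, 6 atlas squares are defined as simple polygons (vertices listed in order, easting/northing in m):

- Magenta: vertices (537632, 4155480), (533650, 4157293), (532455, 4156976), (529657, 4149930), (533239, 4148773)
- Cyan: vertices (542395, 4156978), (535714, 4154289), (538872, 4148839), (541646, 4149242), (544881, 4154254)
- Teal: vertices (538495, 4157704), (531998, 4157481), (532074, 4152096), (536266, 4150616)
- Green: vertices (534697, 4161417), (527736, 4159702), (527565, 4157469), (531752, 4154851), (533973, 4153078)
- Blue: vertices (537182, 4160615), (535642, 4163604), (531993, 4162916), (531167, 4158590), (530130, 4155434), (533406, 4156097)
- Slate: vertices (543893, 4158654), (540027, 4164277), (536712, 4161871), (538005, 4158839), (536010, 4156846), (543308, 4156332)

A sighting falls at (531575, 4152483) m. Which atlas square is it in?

Magenta

Cast a ray rightward from (531575, 4152483). For each polygon, the edges (by vertex number in listed order) whose endpoints lie on opposite sides of northing = 4152483, where each meets that height, and whether that is right or left of the point:
Magenta: 3–4 at easting≈530670.8 (left), 5–1 at easting≈535669.0 (right) → 1 crossing.
Cyan: 2–3 at easting≈536760.5 (right), 4–5 at easting≈543737.9 (right) → 2 crossings.
Teal: 2–3 at easting≈532068.5 (right), 4–1 at easting≈536853.1 (right) → 2 crossings.
Green: no edge straddles that height → 0 crossings.
Blue: no edge straddles that height → 0 crossings.
Slate: no edge straddles that height → 0 crossings.
Only Magenta has an odd count, so the point is inside Magenta.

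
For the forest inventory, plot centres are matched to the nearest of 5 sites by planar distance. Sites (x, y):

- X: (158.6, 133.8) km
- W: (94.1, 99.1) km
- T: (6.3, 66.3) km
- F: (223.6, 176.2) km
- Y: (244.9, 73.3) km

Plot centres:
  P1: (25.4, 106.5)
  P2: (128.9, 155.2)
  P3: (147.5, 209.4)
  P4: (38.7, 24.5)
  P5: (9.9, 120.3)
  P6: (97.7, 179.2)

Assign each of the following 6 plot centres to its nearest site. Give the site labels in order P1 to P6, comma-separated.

T, X, X, T, T, X

P1 → T (d²=1980.85)
P2 → X (d²=1340.05)
P3 → X (d²=5838.57)
P4 → T (d²=2797.00)
P5 → T (d²=2928.96)
P6 → X (d²=5769.97)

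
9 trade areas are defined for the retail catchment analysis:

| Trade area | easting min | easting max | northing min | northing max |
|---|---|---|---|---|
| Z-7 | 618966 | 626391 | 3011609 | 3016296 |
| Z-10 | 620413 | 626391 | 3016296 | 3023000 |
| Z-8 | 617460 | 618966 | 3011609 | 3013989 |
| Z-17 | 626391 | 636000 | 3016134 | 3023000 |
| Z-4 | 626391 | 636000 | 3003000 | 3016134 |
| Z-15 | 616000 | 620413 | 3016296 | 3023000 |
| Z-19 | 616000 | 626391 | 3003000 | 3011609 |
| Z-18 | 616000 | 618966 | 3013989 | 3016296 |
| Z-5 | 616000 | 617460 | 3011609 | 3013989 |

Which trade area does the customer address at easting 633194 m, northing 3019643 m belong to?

Z-17

The point has easting = 633194 and northing = 3019643.
Only Z-17 satisfies 626391 ≤ easting ≤ 636000 and 3016134 ≤ northing ≤ 3023000.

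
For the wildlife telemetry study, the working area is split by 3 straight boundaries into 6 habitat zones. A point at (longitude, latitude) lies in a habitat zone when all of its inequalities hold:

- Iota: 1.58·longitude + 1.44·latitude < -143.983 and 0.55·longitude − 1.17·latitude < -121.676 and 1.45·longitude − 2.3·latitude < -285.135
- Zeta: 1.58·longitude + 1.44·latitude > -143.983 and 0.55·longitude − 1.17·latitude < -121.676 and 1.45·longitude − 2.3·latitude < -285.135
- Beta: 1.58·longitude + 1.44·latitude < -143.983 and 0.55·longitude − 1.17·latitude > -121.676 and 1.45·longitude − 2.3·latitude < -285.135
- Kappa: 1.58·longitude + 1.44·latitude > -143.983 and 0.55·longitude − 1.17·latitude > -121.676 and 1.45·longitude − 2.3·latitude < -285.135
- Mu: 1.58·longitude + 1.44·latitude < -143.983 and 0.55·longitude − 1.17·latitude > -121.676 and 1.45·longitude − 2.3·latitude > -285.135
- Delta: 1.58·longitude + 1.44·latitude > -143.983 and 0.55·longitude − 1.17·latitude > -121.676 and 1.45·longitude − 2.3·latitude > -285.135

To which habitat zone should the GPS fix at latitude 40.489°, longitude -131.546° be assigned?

1.58·-131.546 + 1.44·40.489 = -149.539, which is < -143.983
0.55·-131.546 − 1.17·40.489 = -119.722, which is > -121.676
1.45·-131.546 − 2.3·40.489 = -283.866, which is > -285.135
This sign pattern matches Mu.

Mu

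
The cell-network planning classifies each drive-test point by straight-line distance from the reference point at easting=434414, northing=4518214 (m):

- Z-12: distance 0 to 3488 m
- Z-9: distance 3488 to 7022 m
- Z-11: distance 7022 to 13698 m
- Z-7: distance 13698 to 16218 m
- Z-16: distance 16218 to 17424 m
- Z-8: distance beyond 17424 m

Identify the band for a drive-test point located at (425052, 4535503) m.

Z-8

Distance = √((425052−434414)² + (4535503−4518214)²) = √(87647044.000 + 298909521.000) = 19661.042 m.
17424 ≤ 19661.042 < ∞ → Z-8.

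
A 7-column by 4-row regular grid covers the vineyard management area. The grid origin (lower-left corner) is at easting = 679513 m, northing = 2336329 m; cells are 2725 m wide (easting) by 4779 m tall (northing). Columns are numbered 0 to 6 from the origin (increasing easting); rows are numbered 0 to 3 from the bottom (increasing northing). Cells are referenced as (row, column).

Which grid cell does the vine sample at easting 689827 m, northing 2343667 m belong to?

Column index: ⌊(689827 − 679513) / 2725⌋ = ⌊3.785⌋ = 3
Row offset from origin: ⌊(2343667 − 2336329) / 4779⌋ = ⌊1.535⌋ = 1 → row 1

(1, 3)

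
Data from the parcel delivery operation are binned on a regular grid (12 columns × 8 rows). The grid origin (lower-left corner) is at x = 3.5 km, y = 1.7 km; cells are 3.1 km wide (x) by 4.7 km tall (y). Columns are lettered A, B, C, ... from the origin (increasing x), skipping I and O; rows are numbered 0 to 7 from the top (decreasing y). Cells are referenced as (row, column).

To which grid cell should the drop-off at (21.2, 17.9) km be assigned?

Column index: ⌊(21.2 − 3.5) / 3.1⌋ = ⌊5.710⌋ = 5 → column F
Row offset from origin: ⌊(17.9 − 1.7) / 4.7⌋ = ⌊3.447⌋ = 3 → row 4 (counted from top)

(4, F)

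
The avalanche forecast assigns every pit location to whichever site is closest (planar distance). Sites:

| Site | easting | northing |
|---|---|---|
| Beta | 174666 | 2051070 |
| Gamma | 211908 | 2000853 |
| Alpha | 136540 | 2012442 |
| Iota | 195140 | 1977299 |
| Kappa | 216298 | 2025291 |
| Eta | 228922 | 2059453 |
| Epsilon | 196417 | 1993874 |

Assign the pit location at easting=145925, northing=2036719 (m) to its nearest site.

Alpha

Squared distances to each site:
Beta: 1031996282.000; Gamma: 5640126245.000; Alpha: 677450954.000; Iota: 5952852625.000; Kappa: 5082958313.000; Eta: 7405336765.000; Epsilon: 4385136089.000.
Minimum at Alpha.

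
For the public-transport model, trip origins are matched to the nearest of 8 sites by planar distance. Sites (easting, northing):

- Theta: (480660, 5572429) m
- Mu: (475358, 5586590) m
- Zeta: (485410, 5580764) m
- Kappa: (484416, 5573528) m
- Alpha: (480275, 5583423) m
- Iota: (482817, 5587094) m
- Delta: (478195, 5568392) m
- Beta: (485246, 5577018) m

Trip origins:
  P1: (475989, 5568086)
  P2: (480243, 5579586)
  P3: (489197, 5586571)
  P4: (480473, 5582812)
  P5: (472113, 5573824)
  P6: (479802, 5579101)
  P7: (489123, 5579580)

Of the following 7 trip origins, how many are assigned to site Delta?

2

P1 → Delta
P2 → Alpha
P3 → Iota
P4 → Alpha
P5 → Delta
P6 → Alpha
P7 → Zeta
2 of the 7 go to Delta.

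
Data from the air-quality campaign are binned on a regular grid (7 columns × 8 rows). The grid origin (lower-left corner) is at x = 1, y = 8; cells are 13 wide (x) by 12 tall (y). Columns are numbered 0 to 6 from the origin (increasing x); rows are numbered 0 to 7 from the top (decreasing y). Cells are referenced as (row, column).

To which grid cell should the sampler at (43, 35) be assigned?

(5, 3)

Column index: ⌊(43 − 1) / 13⌋ = ⌊3.231⌋ = 3
Row offset from origin: ⌊(35 − 8) / 12⌋ = ⌊2.250⌋ = 2 → row 5 (counted from top)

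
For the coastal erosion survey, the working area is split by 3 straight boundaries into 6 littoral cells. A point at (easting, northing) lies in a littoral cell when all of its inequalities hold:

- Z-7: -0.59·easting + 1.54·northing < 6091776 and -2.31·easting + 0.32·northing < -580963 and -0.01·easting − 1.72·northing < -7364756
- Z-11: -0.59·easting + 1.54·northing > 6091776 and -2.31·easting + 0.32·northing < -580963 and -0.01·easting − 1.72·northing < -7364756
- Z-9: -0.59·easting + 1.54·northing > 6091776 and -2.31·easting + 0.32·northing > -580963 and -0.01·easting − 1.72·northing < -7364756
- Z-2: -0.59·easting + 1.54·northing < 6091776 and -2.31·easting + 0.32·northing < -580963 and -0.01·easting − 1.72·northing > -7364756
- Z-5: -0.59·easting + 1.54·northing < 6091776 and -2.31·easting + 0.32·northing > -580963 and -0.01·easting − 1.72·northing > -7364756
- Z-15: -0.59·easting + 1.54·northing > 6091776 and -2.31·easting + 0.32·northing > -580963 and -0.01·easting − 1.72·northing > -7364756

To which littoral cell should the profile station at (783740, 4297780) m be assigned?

Z-9

-0.59·783740 + 1.54·4297780 = 6156174.600, which is > 6091776
-2.31·783740 + 0.32·4297780 = -435149.800, which is > -580963
-0.01·783740 − 1.72·4297780 = -7400019.000, which is < -7364756
This sign pattern matches Z-9.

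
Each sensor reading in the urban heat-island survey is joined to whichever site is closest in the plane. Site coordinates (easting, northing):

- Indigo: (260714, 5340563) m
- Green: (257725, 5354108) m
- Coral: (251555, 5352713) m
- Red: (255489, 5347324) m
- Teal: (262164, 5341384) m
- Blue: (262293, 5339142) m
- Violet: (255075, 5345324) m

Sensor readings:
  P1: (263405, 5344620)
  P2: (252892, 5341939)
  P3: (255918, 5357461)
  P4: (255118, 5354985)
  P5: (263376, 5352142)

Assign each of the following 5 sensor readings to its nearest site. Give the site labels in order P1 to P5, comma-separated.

P1 → Teal (d²=12011777.00)
P2 → Violet (d²=16223714.00)
P3 → Green (d²=14507858.00)
P4 → Green (d²=7565578.00)
P5 → Green (d²=35798957.00)

Teal, Violet, Green, Green, Green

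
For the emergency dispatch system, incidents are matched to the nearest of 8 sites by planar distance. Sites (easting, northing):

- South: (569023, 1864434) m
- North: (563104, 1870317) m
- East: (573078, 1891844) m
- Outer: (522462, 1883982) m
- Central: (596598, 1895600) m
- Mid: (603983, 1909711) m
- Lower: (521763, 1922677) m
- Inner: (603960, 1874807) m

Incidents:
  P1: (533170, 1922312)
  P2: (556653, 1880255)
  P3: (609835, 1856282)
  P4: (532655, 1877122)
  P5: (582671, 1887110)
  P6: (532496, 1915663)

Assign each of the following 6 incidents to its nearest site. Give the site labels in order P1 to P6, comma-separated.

P1 → Lower (d²=130252874.00)
P2 → North (d²=140379245.00)
P3 → Inner (d²=377691250.00)
P4 → Outer (d²=150956849.00)
P5 → East (d²=114436405.00)
P6 → Lower (d²=164393485.00)

Lower, North, Inner, Outer, East, Lower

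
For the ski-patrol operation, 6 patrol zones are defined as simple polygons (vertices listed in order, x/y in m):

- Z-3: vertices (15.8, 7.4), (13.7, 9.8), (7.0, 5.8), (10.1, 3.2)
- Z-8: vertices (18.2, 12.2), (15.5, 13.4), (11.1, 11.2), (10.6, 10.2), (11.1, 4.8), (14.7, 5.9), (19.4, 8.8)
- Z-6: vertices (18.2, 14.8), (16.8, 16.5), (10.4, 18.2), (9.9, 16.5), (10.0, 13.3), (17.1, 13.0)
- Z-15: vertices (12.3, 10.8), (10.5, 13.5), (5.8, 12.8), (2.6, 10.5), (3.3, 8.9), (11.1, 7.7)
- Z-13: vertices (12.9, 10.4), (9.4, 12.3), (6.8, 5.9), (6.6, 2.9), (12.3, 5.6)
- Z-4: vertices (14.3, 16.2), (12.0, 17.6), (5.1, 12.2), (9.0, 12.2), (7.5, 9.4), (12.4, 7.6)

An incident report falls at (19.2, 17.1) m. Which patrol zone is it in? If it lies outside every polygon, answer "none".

none

Cast a ray rightward from (19.2, 17.1). For each polygon, the edges (by vertex number in listed order) whose endpoints lie on opposite sides of y = 17.1, where each meets that height, and whether that is right or left of the point:
Z-3: no edge straddles that height → 0 crossings.
Z-8: no edge straddles that height → 0 crossings.
Z-6: 2–3 at x≈14.54 (left), 3–4 at x≈10.08 (left) → 0 crossings.
Z-15: no edge straddles that height → 0 crossings.
Z-13: no edge straddles that height → 0 crossings.
Z-4: 1–2 at x≈12.82 (left), 2–3 at x≈11.36 (left) → 0 crossings.
All counts are even, so the point lies outside every listed polygon.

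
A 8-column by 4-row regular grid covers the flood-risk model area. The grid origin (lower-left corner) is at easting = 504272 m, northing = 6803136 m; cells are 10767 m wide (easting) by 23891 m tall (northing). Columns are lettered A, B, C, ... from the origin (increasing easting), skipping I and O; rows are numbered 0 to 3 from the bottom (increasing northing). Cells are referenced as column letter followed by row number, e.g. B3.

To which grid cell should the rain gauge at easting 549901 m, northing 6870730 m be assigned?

E2

Column index: ⌊(549901 − 504272) / 10767⌋ = ⌊4.238⌋ = 4 → column E
Row offset from origin: ⌊(6870730 − 6803136) / 23891⌋ = ⌊2.829⌋ = 2 → row 2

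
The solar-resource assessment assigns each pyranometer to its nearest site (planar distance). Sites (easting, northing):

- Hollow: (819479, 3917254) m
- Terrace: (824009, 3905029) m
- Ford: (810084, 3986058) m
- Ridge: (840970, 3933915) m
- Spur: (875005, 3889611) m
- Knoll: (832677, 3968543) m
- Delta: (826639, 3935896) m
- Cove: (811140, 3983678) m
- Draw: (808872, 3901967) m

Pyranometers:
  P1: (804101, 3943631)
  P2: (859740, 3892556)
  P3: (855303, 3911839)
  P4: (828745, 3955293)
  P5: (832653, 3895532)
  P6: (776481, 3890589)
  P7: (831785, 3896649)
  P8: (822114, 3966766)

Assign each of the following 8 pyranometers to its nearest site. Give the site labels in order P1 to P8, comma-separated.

Delta, Spur, Ridge, Knoll, Terrace, Draw, Terrace, Knoll

P1 → Delta (d²=567791669.00)
P2 → Spur (d²=241693250.00)
P3 → Ridge (d²=692784665.00)
P4 → Knoll (d²=191023124.00)
P5 → Terrace (d²=164911745.00)
P6 → Draw (d²=1178635765.00)
P7 → Terrace (d²=130690576.00)
P8 → Knoll (d²=114734698.00)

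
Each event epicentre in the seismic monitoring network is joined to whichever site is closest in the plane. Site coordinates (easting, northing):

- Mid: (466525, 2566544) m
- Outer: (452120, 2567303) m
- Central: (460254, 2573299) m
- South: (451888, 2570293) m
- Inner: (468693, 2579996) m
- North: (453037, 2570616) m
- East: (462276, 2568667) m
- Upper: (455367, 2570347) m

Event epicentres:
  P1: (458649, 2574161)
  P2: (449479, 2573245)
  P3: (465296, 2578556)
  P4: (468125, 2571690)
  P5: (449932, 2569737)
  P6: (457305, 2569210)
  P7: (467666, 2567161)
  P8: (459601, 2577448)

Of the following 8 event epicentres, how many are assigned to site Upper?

1

P1 → Central
P2 → South
P3 → Inner
P4 → Mid
P5 → South
P6 → Upper
P7 → Mid
P8 → Central
1 of the 8 goes to Upper.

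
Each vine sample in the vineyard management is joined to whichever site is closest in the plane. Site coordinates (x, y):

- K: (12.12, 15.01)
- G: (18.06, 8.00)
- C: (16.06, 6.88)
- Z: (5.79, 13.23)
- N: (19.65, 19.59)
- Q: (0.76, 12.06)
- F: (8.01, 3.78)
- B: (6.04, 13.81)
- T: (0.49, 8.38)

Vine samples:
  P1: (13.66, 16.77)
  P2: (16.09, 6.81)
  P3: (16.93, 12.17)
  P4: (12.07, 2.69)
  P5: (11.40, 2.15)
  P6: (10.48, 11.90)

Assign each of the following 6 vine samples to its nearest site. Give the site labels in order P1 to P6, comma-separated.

P1 → K (d²=5.47)
P2 → C (d²=0.01)
P3 → G (d²=18.67)
P4 → F (d²=17.67)
P5 → F (d²=14.15)
P6 → K (d²=12.36)

K, C, G, F, F, K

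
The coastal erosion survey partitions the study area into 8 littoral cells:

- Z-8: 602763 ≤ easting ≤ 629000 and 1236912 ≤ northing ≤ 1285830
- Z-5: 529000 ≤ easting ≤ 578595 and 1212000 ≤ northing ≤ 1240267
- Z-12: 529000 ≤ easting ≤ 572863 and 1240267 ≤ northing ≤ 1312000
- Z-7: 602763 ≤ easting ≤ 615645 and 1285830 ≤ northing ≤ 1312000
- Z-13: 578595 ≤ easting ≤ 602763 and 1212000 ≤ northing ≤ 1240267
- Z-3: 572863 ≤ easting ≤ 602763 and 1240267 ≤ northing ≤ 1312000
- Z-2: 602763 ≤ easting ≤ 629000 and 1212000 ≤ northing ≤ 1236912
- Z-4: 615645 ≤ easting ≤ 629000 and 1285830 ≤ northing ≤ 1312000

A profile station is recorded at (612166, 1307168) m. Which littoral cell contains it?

Z-7

The point has easting = 612166 and northing = 1307168.
Only Z-7 satisfies 602763 ≤ easting ≤ 615645 and 1285830 ≤ northing ≤ 1312000.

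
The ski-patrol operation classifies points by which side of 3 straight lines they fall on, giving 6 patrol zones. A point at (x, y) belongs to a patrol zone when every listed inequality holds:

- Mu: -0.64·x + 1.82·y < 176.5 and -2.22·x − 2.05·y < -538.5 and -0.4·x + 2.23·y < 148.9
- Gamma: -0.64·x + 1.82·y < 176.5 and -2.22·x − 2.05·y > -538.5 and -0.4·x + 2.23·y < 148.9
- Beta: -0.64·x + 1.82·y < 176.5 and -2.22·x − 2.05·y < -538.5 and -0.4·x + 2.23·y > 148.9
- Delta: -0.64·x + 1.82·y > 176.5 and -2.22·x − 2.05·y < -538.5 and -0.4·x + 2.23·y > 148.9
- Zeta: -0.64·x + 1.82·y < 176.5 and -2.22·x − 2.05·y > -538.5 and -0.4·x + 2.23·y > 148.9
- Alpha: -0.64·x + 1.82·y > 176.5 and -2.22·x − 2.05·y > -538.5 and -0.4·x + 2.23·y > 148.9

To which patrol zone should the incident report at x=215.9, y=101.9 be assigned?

Mu

-0.64·215.9 + 1.82·101.9 = 47.282, which is < 176.5
-2.22·215.9 − 2.05·101.9 = -688.193, which is < -538.5
-0.4·215.9 + 2.23·101.9 = 140.877, which is < 148.9
This sign pattern matches Mu.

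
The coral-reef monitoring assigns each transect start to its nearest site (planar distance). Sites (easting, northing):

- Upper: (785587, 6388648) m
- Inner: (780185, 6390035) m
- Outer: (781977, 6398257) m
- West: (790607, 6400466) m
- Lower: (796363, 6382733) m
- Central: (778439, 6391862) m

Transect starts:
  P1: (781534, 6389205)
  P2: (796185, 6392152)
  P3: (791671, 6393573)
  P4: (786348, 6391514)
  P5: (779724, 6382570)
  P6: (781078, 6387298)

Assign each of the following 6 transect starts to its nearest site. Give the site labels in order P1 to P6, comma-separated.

Inner, Lower, West, Upper, Inner, Inner

P1 → Inner (d²=2508701.00)
P2 → Lower (d²=88749245.00)
P3 → West (d²=48645545.00)
P4 → Upper (d²=8793077.00)
P5 → Inner (d²=55938746.00)
P6 → Inner (d²=8288618.00)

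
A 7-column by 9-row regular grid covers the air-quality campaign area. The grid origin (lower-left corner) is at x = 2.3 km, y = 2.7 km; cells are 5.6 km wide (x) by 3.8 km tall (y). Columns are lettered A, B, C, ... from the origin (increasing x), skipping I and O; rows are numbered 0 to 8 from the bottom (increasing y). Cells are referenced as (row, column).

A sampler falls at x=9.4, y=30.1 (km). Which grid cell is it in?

(7, B)

Column index: ⌊(9.4 − 2.3) / 5.6⌋ = ⌊1.268⌋ = 1 → column B
Row offset from origin: ⌊(30.1 − 2.7) / 3.8⌋ = ⌊7.211⌋ = 7 → row 7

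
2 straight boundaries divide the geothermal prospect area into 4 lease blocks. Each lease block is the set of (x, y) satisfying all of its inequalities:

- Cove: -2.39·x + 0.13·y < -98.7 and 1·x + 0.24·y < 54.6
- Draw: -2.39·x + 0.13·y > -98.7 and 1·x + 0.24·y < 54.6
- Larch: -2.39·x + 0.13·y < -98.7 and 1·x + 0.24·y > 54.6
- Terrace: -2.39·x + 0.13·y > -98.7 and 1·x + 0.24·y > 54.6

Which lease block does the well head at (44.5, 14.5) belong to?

Cove

-2.39·44.5 + 0.13·14.5 = -104.470, which is < -98.7
1·44.5 + 0.24·14.5 = 47.980, which is < 54.6
This sign pattern matches Cove.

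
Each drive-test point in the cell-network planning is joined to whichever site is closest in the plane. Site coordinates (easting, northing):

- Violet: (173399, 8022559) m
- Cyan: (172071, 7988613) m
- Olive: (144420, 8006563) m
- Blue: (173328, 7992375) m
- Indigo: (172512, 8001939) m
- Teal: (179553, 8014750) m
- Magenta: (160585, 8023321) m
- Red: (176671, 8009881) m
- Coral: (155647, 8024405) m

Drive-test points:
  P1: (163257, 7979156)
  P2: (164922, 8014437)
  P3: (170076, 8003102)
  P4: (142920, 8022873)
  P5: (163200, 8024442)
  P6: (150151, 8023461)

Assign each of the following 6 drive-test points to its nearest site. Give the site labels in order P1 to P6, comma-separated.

P1 → Cyan (d²=167121445.00)
P2 → Magenta (d²=97735025.00)
P3 → Indigo (d²=7286665.00)
P4 → Coral (d²=164323553.00)
P5 → Magenta (d²=8094866.00)
P6 → Coral (d²=31097152.00)

Cyan, Magenta, Indigo, Coral, Magenta, Coral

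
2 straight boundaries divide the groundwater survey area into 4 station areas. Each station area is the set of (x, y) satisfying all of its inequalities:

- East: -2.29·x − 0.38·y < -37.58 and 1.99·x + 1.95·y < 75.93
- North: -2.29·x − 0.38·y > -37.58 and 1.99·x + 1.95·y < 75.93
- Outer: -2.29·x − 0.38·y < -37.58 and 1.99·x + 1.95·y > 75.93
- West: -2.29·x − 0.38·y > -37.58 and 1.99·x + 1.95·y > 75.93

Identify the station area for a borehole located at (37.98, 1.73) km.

-2.29·37.98 − 0.38·1.73 = -87.632, which is < -37.58
1.99·37.98 + 1.95·1.73 = 78.954, which is > 75.93
This sign pattern matches Outer.

Outer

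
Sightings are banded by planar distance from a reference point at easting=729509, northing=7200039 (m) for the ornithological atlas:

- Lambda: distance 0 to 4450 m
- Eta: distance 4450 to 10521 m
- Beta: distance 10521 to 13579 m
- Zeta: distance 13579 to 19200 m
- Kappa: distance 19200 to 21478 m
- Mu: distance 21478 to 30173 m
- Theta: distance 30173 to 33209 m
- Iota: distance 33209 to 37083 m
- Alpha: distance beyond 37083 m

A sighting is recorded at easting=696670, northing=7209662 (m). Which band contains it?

Distance = √((696670−729509)² + (7209662−7200039)²) = √(1078399921.000 + 92602129.000) = 34219.907 m.
33209 ≤ 34219.907 < 37083 → Iota.

Iota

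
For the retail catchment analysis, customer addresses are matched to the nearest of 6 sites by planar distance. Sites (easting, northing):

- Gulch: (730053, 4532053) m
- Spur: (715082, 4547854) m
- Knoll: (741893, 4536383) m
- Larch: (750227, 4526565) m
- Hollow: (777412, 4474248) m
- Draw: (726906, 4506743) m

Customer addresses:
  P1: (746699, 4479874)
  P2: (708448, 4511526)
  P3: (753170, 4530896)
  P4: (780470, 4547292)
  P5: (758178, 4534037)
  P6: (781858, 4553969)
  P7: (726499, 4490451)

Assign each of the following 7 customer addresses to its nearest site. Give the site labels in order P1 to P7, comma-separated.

P1 → Hollow (d²=974940245.00)
P2 → Draw (d²=363574853.00)
P3 → Larch (d²=27418810.00)
P4 → Larch (d²=1344247578.00)
P5 → Larch (d²=119049185.00)
P6 → Larch (d²=1751499377.00)
P7 → Draw (d²=265594913.00)

Hollow, Draw, Larch, Larch, Larch, Larch, Draw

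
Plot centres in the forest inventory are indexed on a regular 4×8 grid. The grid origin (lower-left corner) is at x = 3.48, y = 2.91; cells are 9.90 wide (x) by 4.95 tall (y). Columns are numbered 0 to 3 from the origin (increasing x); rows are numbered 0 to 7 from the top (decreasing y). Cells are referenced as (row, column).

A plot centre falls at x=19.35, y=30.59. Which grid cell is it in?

Column index: ⌊(19.35 − 3.48) / 9.90⌋ = ⌊1.603⌋ = 1
Row offset from origin: ⌊(30.59 − 2.91) / 4.95⌋ = ⌊5.592⌋ = 5 → row 2 (counted from top)

(2, 1)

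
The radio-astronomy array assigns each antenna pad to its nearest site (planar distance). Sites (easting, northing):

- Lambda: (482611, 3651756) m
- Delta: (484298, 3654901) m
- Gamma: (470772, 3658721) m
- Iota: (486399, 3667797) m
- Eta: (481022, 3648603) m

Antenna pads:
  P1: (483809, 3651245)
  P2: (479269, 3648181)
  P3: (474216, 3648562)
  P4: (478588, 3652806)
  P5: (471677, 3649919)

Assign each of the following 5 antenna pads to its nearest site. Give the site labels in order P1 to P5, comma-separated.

Lambda, Eta, Eta, Lambda, Gamma

P1 → Lambda (d²=1696325.00)
P2 → Eta (d²=3251093.00)
P3 → Eta (d²=46323317.00)
P4 → Lambda (d²=17287029.00)
P5 → Gamma (d²=78294229.00)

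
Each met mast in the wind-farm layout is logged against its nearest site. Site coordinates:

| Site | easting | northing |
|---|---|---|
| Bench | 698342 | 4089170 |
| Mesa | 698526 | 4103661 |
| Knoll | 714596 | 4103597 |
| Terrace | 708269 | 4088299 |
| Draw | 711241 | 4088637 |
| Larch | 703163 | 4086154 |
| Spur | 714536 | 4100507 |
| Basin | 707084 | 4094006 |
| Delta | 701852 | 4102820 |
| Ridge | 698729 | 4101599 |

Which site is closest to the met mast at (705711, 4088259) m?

Terrace

Squared distances to each site:
Bench: 55132082.000; Mesa: 288845829.000; Knoll: 314197469.000; Terrace: 6544964.000; Draw: 30723784.000; Larch: 10923329.000; Spur: 227894129.000; Basin: 34913138.000; Delta: 226914602.000; Ridge: 226703924.000.
Minimum at Terrace.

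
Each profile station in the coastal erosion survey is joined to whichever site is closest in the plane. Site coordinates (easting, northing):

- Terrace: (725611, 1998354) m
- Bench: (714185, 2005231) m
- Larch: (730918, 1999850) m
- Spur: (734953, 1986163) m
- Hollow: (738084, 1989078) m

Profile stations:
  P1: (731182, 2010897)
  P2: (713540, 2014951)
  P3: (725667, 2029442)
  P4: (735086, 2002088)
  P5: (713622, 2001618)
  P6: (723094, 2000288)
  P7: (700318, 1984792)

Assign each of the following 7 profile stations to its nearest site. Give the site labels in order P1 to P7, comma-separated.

Larch, Bench, Bench, Larch, Bench, Terrace, Bench

P1 → Larch (d²=122105905.00)
P2 → Bench (d²=94894425.00)
P3 → Bench (d²=718008845.00)
P4 → Larch (d²=22380868.00)
P5 → Bench (d²=13370738.00)
P6 → Terrace (d²=10075645.00)
P7 → Bench (d²=610046410.00)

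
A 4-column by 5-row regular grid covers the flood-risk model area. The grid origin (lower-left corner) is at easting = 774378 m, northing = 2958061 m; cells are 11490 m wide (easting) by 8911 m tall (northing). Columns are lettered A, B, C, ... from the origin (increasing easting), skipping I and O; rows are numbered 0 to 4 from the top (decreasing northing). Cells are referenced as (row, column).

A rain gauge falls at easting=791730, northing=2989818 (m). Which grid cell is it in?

Column index: ⌊(791730 − 774378) / 11490⌋ = ⌊1.510⌋ = 1 → column B
Row offset from origin: ⌊(2989818 − 2958061) / 8911⌋ = ⌊3.564⌋ = 3 → row 1 (counted from top)

(1, B)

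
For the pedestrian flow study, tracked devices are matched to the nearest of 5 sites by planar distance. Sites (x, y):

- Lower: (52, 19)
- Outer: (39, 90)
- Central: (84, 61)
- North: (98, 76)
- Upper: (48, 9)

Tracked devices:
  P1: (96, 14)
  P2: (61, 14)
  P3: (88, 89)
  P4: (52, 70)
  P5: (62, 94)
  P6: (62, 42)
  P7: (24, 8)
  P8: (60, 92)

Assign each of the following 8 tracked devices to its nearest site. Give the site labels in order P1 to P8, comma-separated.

Lower, Lower, North, Outer, Outer, Lower, Upper, Outer

P1 → Lower (d²=1961.00)
P2 → Lower (d²=106.00)
P3 → North (d²=269.00)
P4 → Outer (d²=569.00)
P5 → Outer (d²=545.00)
P6 → Lower (d²=629.00)
P7 → Upper (d²=577.00)
P8 → Outer (d²=445.00)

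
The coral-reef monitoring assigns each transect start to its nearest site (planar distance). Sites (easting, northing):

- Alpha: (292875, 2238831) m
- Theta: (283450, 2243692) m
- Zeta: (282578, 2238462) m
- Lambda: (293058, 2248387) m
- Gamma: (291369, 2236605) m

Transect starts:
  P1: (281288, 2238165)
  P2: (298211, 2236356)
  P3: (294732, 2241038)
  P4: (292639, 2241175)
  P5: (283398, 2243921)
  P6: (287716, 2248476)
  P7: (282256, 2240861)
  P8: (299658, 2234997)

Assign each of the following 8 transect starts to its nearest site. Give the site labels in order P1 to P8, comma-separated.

Zeta, Alpha, Alpha, Alpha, Theta, Lambda, Zeta, Alpha

P1 → Zeta (d²=1752309.00)
P2 → Alpha (d²=34598521.00)
P3 → Alpha (d²=8319298.00)
P4 → Alpha (d²=5550032.00)
P5 → Theta (d²=55145.00)
P6 → Lambda (d²=28544885.00)
P7 → Zeta (d²=5858885.00)
P8 → Alpha (d²=60708645.00)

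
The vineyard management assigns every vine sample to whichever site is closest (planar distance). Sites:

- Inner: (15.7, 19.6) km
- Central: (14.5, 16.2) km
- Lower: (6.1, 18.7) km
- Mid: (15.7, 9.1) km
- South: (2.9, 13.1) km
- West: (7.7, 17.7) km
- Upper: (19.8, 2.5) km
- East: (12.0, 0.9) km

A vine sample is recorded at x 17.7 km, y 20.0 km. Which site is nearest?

Inner

Squared distances to each site:
Inner: 4.160; Central: 24.680; Lower: 136.250; Mid: 122.810; South: 266.650; West: 105.290; Upper: 310.660; East: 397.300.
Minimum at Inner.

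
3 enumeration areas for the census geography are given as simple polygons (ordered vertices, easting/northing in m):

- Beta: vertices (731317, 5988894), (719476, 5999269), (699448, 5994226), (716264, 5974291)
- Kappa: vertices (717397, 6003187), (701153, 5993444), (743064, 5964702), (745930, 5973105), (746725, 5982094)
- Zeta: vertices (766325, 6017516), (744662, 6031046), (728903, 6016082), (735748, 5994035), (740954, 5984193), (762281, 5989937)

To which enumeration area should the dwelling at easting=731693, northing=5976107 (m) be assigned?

Kappa

Cast a ray rightward from (731693, 5976107). For each polygon, the edges (by vertex number in listed order) whose endpoints lie on opposite sides of northing = 5976107, where each meets that height, and whether that is right or left of the point:
Beta: 3–4 at easting≈714732.1 (left), 4–1 at easting≈718136.0 (left) → 0 crossings.
Kappa: 2–3 at easting≈726433.5 (left), 4–5 at easting≈746195.5 (right) → 1 crossing.
Zeta: no edge straddles that height → 0 crossings.
Only Kappa has an odd count, so the point is inside Kappa.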